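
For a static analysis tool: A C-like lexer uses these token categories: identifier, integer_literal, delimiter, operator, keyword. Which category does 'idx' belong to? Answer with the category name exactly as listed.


Token: 'idx'
Checking categories:
  identifier: YES
  integer_literal: no
  operator: no
  keyword: no
  delimiter: no
Category: identifier

identifier


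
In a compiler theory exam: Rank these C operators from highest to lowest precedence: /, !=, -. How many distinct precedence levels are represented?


Looking up precedence for each operator:
  / -> precedence 6
  != -> precedence 3
  - -> precedence 5
Sorted highest to lowest: /, -, !=
Distinct precedence values: [6, 5, 3]
Number of distinct levels: 3

3


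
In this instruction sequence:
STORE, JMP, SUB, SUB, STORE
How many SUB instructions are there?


Scanning instruction sequence for SUB:
  Position 1: STORE
  Position 2: JMP
  Position 3: SUB <- MATCH
  Position 4: SUB <- MATCH
  Position 5: STORE
Matches at positions: [3, 4]
Total SUB count: 2

2


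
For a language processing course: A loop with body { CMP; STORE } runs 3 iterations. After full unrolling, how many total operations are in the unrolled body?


Loop body operations: CMP, STORE (2 ops per iteration)
Unrolling 3 iterations:
  Iteration 1: CMP, STORE (2 ops)
  Iteration 2: CMP, STORE (2 ops)
  Iteration 3: CMP, STORE (2 ops)
Total: 3 iterations * 2 ops/iter = 6 operations

6


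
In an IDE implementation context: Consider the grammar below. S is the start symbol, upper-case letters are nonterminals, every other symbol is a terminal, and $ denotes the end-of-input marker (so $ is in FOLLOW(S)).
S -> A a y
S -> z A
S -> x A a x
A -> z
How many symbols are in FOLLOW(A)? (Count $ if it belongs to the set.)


S is the start symbol and does not occur in any rule body, so FOLLOW(S) = {$}.
Examining every occurrence of A in a rule body:
  S -> A a y : A is followed by terminal 'a' -> add 'a'
  S -> z A : A is at the right end -> add FOLLOW(S) = {$}
  S -> x A a x : A is followed by terminal 'a' -> add 'a' (already in the set)
  A -> z : A does not occur in the body -> contributes nothing
FOLLOW(A) = {a, $}
Count: 2

2


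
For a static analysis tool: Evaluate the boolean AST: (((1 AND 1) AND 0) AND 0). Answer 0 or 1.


Step 1: Evaluate inner node
  1 AND 1 = 1
Step 2: Evaluate next node
  1 AND 0 = 0
Step 3: Evaluate root node
  0 AND 0 = 0

0


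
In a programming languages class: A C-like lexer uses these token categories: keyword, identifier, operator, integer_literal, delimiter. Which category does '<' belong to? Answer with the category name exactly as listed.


Token: '<'
Checking categories:
  identifier: no
  integer_literal: no
  operator: YES
  keyword: no
  delimiter: no
Category: operator

operator


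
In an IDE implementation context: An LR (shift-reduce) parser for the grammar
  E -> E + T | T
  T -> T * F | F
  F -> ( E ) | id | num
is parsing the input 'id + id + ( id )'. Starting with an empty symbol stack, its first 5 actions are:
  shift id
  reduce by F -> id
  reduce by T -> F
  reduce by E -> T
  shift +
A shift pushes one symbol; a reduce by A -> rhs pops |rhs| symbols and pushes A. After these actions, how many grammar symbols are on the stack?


Tracking the symbol stack through each action:
  Action 1: shift 'id' : push -> stack = [id] (size 1)
  Action 2: reduce by F -> id : pop 1, push F -> stack = [F] (size 1)
  Action 3: reduce by T -> F : pop 1, push T -> stack = [T] (size 1)
  Action 4: reduce by E -> T : pop 1, push E -> stack = [E] (size 1)
  Action 5: shift '+' : push -> stack = [E, +] (size 2)
Final stack size: 2

2


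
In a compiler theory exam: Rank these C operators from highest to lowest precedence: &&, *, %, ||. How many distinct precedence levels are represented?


Looking up precedence for each operator:
  && -> precedence 2
  * -> precedence 6
  % -> precedence 6
  || -> precedence 1
Sorted highest to lowest: *, %, &&, ||
Distinct precedence values: [6, 2, 1]
Number of distinct levels: 3

3


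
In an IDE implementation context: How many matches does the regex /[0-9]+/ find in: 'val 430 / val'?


Pattern: /[0-9]+/ (int literals)
Input: 'val 430 / val'
Scanning for matches:
  Match 1: '430'
Total matches: 1

1


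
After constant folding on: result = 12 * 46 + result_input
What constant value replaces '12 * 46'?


Identifying constant sub-expression:
  Original: result = 12 * 46 + result_input
  12 and 46 are both compile-time constants
  Evaluating: 12 * 46 = 552
  After folding: result = 552 + result_input

552


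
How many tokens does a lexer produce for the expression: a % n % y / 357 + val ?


Scanning 'a % n % y / 357 + val'
Token 1: 'a' -> identifier
Token 2: '%' -> operator
Token 3: 'n' -> identifier
Token 4: '%' -> operator
Token 5: 'y' -> identifier
Token 6: '/' -> operator
Token 7: '357' -> integer_literal
Token 8: '+' -> operator
Token 9: 'val' -> identifier
Total tokens: 9

9


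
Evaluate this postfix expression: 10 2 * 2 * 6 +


Processing tokens left to right:
Push 10, Push 2
Pop 10 and 2, compute 10 * 2 = 20, push 20
Push 2
Pop 20 and 2, compute 20 * 2 = 40, push 40
Push 6
Pop 40 and 6, compute 40 + 6 = 46, push 46
Stack result: 46

46


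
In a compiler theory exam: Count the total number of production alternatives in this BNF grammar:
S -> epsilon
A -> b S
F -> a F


Counting alternatives per rule:
  S: 1 alternative(s)
  A: 1 alternative(s)
  F: 1 alternative(s)
Sum: 1 + 1 + 1 = 3

3


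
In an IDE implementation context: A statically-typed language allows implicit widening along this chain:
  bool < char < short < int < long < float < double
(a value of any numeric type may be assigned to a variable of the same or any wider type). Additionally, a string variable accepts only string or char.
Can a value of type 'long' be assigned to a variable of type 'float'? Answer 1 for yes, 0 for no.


Target variable type: float
Source value type: long
Numeric ranks: long=4, float=5
Widening allowed iff rank(source) <= rank(target): 4 <= 5? Yes
Result: 1

1


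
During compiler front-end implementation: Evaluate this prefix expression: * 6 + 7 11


Parsing prefix expression: * 6 + 7 11
Step 1: Innermost operation '+ 7 11'
  7 + 11 = 18
Step 2: Outer operation '* 6 [18]'
  6 * 18 = 108

108


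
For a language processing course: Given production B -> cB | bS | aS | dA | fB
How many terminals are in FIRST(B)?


Production: B -> cB | bS | aS | dA | fB
Examining each alternative for leading terminals:
  B -> cB : first terminal = 'c'
  B -> bS : first terminal = 'b'
  B -> aS : first terminal = 'a'
  B -> dA : first terminal = 'd'
  B -> fB : first terminal = 'f'
FIRST(B) = {a, b, c, d, f}
Count: 5

5


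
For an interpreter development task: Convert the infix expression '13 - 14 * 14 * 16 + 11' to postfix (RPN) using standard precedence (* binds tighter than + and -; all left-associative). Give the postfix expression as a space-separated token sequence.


Applying the shunting-yard algorithm:
  Operand 13 -> output
  Push '-' onto operator stack -> op-stack: [-]
  Operand 14 -> output
  Push '*' onto operator stack -> op-stack: [-, *]
  Operand 14 -> output
  See '*' (prec 2); top '*' (prec 2) >= it -> pop '*' to output
  Push '*' onto operator stack -> op-stack: [-, *]
  Operand 16 -> output
  See '+' (prec 1); top '*' (prec 2) >= it -> pop '*' to output
  See '+' (prec 1); top '-' (prec 1) >= it -> pop '-' to output
  Push '+' onto operator stack -> op-stack: [+]
  Operand 11 -> output
  End of input: pop '+' to output
Postfix result: 13 14 14 * 16 * - 11 +

13 14 14 * 16 * - 11 +


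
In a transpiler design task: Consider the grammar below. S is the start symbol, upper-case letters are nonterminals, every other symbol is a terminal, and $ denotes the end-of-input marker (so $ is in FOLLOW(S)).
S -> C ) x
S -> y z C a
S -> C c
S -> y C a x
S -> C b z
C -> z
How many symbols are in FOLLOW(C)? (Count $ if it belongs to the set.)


S is the start symbol and does not occur in any rule body, so FOLLOW(S) = {$}.
Examining every occurrence of C in a rule body:
  S -> C ) x : C is followed by terminal ')' -> add ')'
  S -> y z C a : C is followed by terminal 'a' -> add 'a'
  S -> C c : C is followed by terminal 'c' -> add 'c'
  S -> y C a x : C is followed by terminal 'a' -> add 'a' (already in the set)
  S -> C b z : C is followed by terminal 'b' -> add 'b'
  C -> z : C does not occur in the body -> contributes nothing
FOLLOW(C) = {), a, b, c}
Count: 4

4


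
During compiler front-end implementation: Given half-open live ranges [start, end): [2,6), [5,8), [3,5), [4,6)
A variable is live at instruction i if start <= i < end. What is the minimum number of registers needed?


Live ranges:
  Var0: [2, 6)
  Var1: [5, 8)
  Var2: [3, 5)
  Var3: [4, 6)
Sweep-line events (position, delta, active):
  pos=2 start -> active=1
  pos=3 start -> active=2
  pos=4 start -> active=3
  pos=5 end -> active=2
  pos=5 start -> active=3
  pos=6 end -> active=2
  pos=6 end -> active=1
  pos=8 end -> active=0
Maximum simultaneous active: 3
Minimum registers needed: 3

3


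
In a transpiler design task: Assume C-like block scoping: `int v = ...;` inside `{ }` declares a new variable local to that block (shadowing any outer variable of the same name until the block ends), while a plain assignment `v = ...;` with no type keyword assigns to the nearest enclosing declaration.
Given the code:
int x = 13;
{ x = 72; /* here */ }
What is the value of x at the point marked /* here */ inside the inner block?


Analyzing scoping rules:
Outer scope: declares x = 13
Inner block: 'x = 72;' has no type keyword, so it is an assignment to the outer x (no shadowing)
Inside the block, after the assignment -> 72
Result: 72

72


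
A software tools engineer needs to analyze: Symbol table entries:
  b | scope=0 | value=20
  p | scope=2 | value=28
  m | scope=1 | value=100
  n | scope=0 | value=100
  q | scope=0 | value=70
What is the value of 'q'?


Searching symbol table for 'q':
  b | scope=0 | value=20
  p | scope=2 | value=28
  m | scope=1 | value=100
  n | scope=0 | value=100
  q | scope=0 | value=70 <- MATCH
Found 'q' at scope 0 with value 70

70


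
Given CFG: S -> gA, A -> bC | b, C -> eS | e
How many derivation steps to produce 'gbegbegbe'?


Grammar: S -> gA, A -> bC | b, C -> eS | e
Deriving 'gbegbegbe':
Step 1: S -> gA => gA
Step 2: A -> bC => gbC
Step 3: C -> eS => gbeS
Step 4: S -> gA => gbegA
Step 5: A -> bC => gbegbC
Step 6: C -> eS => gbegbeS
Step 7: S -> gA => gbegbegA
Step 8: A -> bC => gbegbegbC
Step 9: C -> e => gbegbegbe
Total derivation steps: 9

9


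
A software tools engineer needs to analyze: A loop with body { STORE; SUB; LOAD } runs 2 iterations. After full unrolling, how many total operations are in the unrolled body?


Loop body operations: STORE, SUB, LOAD (3 ops per iteration)
Unrolling 2 iterations:
  Iteration 1: STORE, SUB, LOAD (3 ops)
  Iteration 2: STORE, SUB, LOAD (3 ops)
Total: 2 iterations * 3 ops/iter = 6 operations

6


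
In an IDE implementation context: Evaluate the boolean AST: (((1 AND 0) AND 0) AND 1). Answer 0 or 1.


Step 1: Evaluate inner node
  1 AND 0 = 0
Step 2: Evaluate next node
  0 AND 0 = 0
Step 3: Evaluate root node
  0 AND 1 = 0

0


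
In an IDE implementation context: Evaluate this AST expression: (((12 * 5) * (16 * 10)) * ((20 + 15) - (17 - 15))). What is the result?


Expression: (((12 * 5) * (16 * 10)) * ((20 + 15) - (17 - 15)))
Evaluating step by step:
  12 * 5 = 60
  16 * 10 = 160
  60 * 160 = 9600
  20 + 15 = 35
  17 - 15 = 2
  35 - 2 = 33
  9600 * 33 = 316800
Result: 316800

316800


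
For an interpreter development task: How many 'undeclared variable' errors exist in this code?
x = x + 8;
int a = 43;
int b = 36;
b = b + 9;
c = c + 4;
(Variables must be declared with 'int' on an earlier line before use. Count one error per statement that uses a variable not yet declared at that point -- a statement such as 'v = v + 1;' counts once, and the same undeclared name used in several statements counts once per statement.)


Scanning code line by line:
  Line 1: use 'x' -> ERROR (undeclared)
  Line 2: declare 'a' -> declared = ['a']
  Line 3: declare 'b' -> declared = ['a', 'b']
  Line 4: use 'b' -> OK (declared)
  Line 5: use 'c' -> ERROR (undeclared)
Total undeclared variable errors: 2

2


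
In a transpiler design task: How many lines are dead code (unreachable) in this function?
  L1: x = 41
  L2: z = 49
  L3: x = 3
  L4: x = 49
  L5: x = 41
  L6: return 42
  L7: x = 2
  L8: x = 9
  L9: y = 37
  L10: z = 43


Analyzing control flow:
  L1: reachable (before return)
  L2: reachable (before return)
  L3: reachable (before return)
  L4: reachable (before return)
  L5: reachable (before return)
  L6: reachable (return statement)
  L7: DEAD (after return at L6)
  L8: DEAD (after return at L6)
  L9: DEAD (after return at L6)
  L10: DEAD (after return at L6)
Return at L6, total lines = 10
Dead lines: L7 through L10
Count: 4

4


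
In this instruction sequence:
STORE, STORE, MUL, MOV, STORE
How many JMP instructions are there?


Scanning instruction sequence for JMP:
  Position 1: STORE
  Position 2: STORE
  Position 3: MUL
  Position 4: MOV
  Position 5: STORE
Matches at positions: []
Total JMP count: 0

0


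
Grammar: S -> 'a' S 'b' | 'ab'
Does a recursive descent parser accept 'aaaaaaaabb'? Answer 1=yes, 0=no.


Grammar accepts strings of the form a^n b^n (n >= 1)
Word: 'aaaaaaaabb'
Counting: 8 a's and 2 b's
Check: 8 == 2? No
Mismatch: a-count != b-count
Rejected

0


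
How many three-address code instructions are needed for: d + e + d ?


Expression: d + e + d
Generating three-address code (respecting * over +/- precedence):
  Instruction 1: t1 = d + e
  Instruction 2: t2 = t1 + d
Total instructions: 2

2


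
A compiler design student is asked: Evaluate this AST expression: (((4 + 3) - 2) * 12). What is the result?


Expression: (((4 + 3) - 2) * 12)
Evaluating step by step:
  4 + 3 = 7
  7 - 2 = 5
  5 * 12 = 60
Result: 60

60


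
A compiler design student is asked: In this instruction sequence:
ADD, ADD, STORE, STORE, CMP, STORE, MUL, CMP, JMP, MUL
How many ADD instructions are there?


Scanning instruction sequence for ADD:
  Position 1: ADD <- MATCH
  Position 2: ADD <- MATCH
  Position 3: STORE
  Position 4: STORE
  Position 5: CMP
  Position 6: STORE
  Position 7: MUL
  Position 8: CMP
  Position 9: JMP
  Position 10: MUL
Matches at positions: [1, 2]
Total ADD count: 2

2


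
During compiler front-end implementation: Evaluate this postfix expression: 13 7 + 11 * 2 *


Processing tokens left to right:
Push 13, Push 7
Pop 13 and 7, compute 13 + 7 = 20, push 20
Push 11
Pop 20 and 11, compute 20 * 11 = 220, push 220
Push 2
Pop 220 and 2, compute 220 * 2 = 440, push 440
Stack result: 440

440


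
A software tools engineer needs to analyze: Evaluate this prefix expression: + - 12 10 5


Parsing prefix expression: + - 12 10 5
Step 1: Innermost operation '- 12 10'
  12 - 10 = 2
Step 2: Outer operation '+ [2] 5'
  2 + 5 = 7

7


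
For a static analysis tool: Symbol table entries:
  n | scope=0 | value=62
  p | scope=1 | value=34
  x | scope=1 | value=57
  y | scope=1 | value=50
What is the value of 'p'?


Searching symbol table for 'p':
  n | scope=0 | value=62
  p | scope=1 | value=34 <- MATCH
  x | scope=1 | value=57
  y | scope=1 | value=50
Found 'p' at scope 1 with value 34

34


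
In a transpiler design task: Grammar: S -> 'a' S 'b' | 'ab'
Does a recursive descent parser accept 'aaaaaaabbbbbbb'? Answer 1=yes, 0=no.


Grammar accepts strings of the form a^n b^n (n >= 1)
Word: 'aaaaaaabbbbbbb'
Counting: 7 a's and 7 b's
Check: 7 == 7? Yes
Derivation (S -> aSb applied 6 time(s), then S -> ab): S => aSb => aaSbb => aaaSbbb => aaaaSbbbb => aaaaaSbbbbb => aaaaaaSbbbbbb => aaaaaaabbbbbbb
Accepted

1


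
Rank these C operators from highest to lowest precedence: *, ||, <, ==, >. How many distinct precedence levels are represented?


Looking up precedence for each operator:
  * -> precedence 6
  || -> precedence 1
  < -> precedence 4
  == -> precedence 3
  > -> precedence 4
Sorted highest to lowest: *, <, >, ==, ||
Distinct precedence values: [6, 4, 3, 1]
Number of distinct levels: 4

4


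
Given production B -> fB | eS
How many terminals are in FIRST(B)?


Production: B -> fB | eS
Examining each alternative for leading terminals:
  B -> fB : first terminal = 'f'
  B -> eS : first terminal = 'e'
FIRST(B) = {e, f}
Count: 2

2


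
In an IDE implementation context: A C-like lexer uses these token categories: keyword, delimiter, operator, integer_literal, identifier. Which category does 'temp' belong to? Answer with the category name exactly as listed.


Token: 'temp'
Checking categories:
  identifier: YES
  integer_literal: no
  operator: no
  keyword: no
  delimiter: no
Category: identifier

identifier


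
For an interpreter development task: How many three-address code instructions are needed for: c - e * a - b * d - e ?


Expression: c - e * a - b * d - e
Generating three-address code (respecting * over +/- precedence):
  Instruction 1: t1 = e * a
  Instruction 2: t2 = b * d
  Instruction 3: t3 = c - t1
  Instruction 4: t4 = t3 - t2
  Instruction 5: t5 = t4 - e
Total instructions: 5

5


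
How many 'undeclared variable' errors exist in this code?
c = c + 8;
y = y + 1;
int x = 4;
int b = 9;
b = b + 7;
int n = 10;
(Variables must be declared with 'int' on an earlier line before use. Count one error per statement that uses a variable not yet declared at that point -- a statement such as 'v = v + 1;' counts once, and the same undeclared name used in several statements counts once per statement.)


Scanning code line by line:
  Line 1: use 'c' -> ERROR (undeclared)
  Line 2: use 'y' -> ERROR (undeclared)
  Line 3: declare 'x' -> declared = ['x']
  Line 4: declare 'b' -> declared = ['b', 'x']
  Line 5: use 'b' -> OK (declared)
  Line 6: declare 'n' -> declared = ['b', 'n', 'x']
Total undeclared variable errors: 2

2


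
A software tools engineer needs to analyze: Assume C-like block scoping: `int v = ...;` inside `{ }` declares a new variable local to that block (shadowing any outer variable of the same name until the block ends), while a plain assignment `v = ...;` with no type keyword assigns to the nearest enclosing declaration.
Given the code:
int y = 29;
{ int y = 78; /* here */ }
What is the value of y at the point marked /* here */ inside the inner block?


Analyzing scoping rules:
Outer scope: declares y = 29
Inner block: 'int y = 78;' declares a NEW y that shadows the outer one
Inside the block the inner declaration is in scope -> 78
Result: 78

78


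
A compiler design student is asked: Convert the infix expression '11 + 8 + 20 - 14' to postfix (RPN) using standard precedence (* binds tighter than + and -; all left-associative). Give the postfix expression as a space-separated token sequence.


Applying the shunting-yard algorithm:
  Operand 11 -> output
  Push '+' onto operator stack -> op-stack: [+]
  Operand 8 -> output
  See '+' (prec 1); top '+' (prec 1) >= it -> pop '+' to output
  Push '+' onto operator stack -> op-stack: [+]
  Operand 20 -> output
  See '-' (prec 1); top '+' (prec 1) >= it -> pop '+' to output
  Push '-' onto operator stack -> op-stack: [-]
  Operand 14 -> output
  End of input: pop '-' to output
Postfix result: 11 8 + 20 + 14 -

11 8 + 20 + 14 -


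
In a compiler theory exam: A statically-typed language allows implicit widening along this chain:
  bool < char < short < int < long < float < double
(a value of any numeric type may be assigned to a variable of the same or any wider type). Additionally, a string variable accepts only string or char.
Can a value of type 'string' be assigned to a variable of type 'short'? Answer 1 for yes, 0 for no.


Target variable type: short
Source value type: string
Rule: string cannot widen to any numeric type
Result: 0

0


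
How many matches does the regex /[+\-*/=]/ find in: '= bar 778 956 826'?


Pattern: /[+\-*/=]/ (operators)
Input: '= bar 778 956 826'
Scanning for matches:
  Match 1: '='
Total matches: 1

1


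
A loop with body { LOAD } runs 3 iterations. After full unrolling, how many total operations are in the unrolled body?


Loop body operations: LOAD (1 op per iteration)
Unrolling 3 iterations:
  Iteration 1: LOAD (1 ops)
  Iteration 2: LOAD (1 ops)
  Iteration 3: LOAD (1 ops)
Total: 3 iterations * 1 ops/iter = 3 operations

3


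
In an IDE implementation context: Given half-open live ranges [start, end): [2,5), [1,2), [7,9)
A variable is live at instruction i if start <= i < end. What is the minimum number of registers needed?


Live ranges:
  Var0: [2, 5)
  Var1: [1, 2)
  Var2: [7, 9)
Sweep-line events (position, delta, active):
  pos=1 start -> active=1
  pos=2 end -> active=0
  pos=2 start -> active=1
  pos=5 end -> active=0
  pos=7 start -> active=1
  pos=9 end -> active=0
Maximum simultaneous active: 1
Minimum registers needed: 1

1


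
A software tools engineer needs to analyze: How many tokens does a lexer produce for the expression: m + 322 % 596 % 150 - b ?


Scanning 'm + 322 % 596 % 150 - b'
Token 1: 'm' -> identifier
Token 2: '+' -> operator
Token 3: '322' -> integer_literal
Token 4: '%' -> operator
Token 5: '596' -> integer_literal
Token 6: '%' -> operator
Token 7: '150' -> integer_literal
Token 8: '-' -> operator
Token 9: 'b' -> identifier
Total tokens: 9

9


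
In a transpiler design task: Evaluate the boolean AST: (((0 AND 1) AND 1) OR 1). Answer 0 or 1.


Step 1: Evaluate inner node
  0 AND 1 = 0
Step 2: Evaluate next node
  0 AND 1 = 0
Step 3: Evaluate root node
  0 OR 1 = 1

1


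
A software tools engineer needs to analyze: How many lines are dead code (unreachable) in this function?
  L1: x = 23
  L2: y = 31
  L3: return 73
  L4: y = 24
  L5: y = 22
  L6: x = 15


Analyzing control flow:
  L1: reachable (before return)
  L2: reachable (before return)
  L3: reachable (return statement)
  L4: DEAD (after return at L3)
  L5: DEAD (after return at L3)
  L6: DEAD (after return at L3)
Return at L3, total lines = 6
Dead lines: L4 through L6
Count: 3

3


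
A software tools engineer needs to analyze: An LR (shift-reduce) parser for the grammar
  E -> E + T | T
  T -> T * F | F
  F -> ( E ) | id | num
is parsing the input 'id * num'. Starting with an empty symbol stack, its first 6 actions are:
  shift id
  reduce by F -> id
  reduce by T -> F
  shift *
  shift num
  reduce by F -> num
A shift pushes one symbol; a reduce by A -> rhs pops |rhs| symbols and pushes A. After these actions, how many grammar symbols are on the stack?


Tracking the symbol stack through each action:
  Action 1: shift 'id' : push -> stack = [id] (size 1)
  Action 2: reduce by F -> id : pop 1, push F -> stack = [F] (size 1)
  Action 3: reduce by T -> F : pop 1, push T -> stack = [T] (size 1)
  Action 4: shift '*' : push -> stack = [T, *] (size 2)
  Action 5: shift 'num' : push -> stack = [T, *, num] (size 3)
  Action 6: reduce by F -> num : pop 1, push F -> stack = [T, *, F] (size 3)
Final stack size: 3

3


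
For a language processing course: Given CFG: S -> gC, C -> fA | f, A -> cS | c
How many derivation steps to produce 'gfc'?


Grammar: S -> gC, C -> fA | f, A -> cS | c
Deriving 'gfc':
Step 1: S -> gC => gC
Step 2: C -> fA => gfA
Step 3: A -> c => gfc
Total derivation steps: 3

3


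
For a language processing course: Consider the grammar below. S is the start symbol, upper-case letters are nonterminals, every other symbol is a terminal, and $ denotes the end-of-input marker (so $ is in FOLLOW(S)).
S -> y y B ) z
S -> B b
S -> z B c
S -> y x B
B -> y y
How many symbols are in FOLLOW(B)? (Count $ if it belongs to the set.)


S is the start symbol and does not occur in any rule body, so FOLLOW(S) = {$}.
Examining every occurrence of B in a rule body:
  S -> y y B ) z : B is followed by terminal ')' -> add ')'
  S -> B b : B is followed by terminal 'b' -> add 'b'
  S -> z B c : B is followed by terminal 'c' -> add 'c'
  S -> y x B : B is at the right end -> add FOLLOW(S) = {$}
  B -> y y : B does not occur in the body -> contributes nothing
FOLLOW(B) = {), b, c, $}
Count: 4

4


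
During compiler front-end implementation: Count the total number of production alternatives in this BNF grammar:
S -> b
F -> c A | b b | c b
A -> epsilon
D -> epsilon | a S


Counting alternatives per rule:
  S: 1 alternative(s)
  F: 3 alternative(s)
  A: 1 alternative(s)
  D: 2 alternative(s)
Sum: 1 + 3 + 1 + 2 = 7

7


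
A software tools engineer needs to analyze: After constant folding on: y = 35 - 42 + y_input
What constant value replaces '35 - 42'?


Identifying constant sub-expression:
  Original: y = 35 - 42 + y_input
  35 and 42 are both compile-time constants
  Evaluating: 35 - 42 = -7
  After folding: y = -7 + y_input

-7


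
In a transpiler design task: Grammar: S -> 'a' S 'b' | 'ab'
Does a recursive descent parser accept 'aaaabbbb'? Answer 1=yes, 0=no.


Grammar accepts strings of the form a^n b^n (n >= 1)
Word: 'aaaabbbb'
Counting: 4 a's and 4 b's
Check: 4 == 4? Yes
Derivation (S -> aSb applied 3 time(s), then S -> ab): S => aSb => aaSbb => aaaSbbb => aaaabbbb
Accepted

1


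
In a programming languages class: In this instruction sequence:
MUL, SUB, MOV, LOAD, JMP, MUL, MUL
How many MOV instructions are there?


Scanning instruction sequence for MOV:
  Position 1: MUL
  Position 2: SUB
  Position 3: MOV <- MATCH
  Position 4: LOAD
  Position 5: JMP
  Position 6: MUL
  Position 7: MUL
Matches at positions: [3]
Total MOV count: 1

1


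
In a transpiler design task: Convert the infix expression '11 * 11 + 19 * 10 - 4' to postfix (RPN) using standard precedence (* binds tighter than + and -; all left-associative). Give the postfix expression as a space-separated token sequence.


Applying the shunting-yard algorithm:
  Operand 11 -> output
  Push '*' onto operator stack -> op-stack: [*]
  Operand 11 -> output
  See '+' (prec 1); top '*' (prec 2) >= it -> pop '*' to output
  Push '+' onto operator stack -> op-stack: [+]
  Operand 19 -> output
  Push '*' onto operator stack -> op-stack: [+, *]
  Operand 10 -> output
  See '-' (prec 1); top '*' (prec 2) >= it -> pop '*' to output
  See '-' (prec 1); top '+' (prec 1) >= it -> pop '+' to output
  Push '-' onto operator stack -> op-stack: [-]
  Operand 4 -> output
  End of input: pop '-' to output
Postfix result: 11 11 * 19 10 * + 4 -

11 11 * 19 10 * + 4 -


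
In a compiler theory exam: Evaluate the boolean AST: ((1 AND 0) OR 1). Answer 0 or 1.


Step 1: Evaluate inner node
  1 AND 0 = 0
Step 2: Evaluate root node
  0 OR 1 = 1

1


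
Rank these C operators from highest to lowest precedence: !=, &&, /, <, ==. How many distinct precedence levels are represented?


Looking up precedence for each operator:
  != -> precedence 3
  && -> precedence 2
  / -> precedence 6
  < -> precedence 4
  == -> precedence 3
Sorted highest to lowest: /, <, !=, ==, &&
Distinct precedence values: [6, 4, 3, 2]
Number of distinct levels: 4

4


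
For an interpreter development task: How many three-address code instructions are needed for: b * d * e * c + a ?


Expression: b * d * e * c + a
Generating three-address code (respecting * over +/- precedence):
  Instruction 1: t1 = b * d
  Instruction 2: t2 = t1 * e
  Instruction 3: t3 = t2 * c
  Instruction 4: t4 = t3 + a
Total instructions: 4

4


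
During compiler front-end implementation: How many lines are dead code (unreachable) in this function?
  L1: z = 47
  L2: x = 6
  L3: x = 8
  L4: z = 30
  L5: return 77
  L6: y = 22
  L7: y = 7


Analyzing control flow:
  L1: reachable (before return)
  L2: reachable (before return)
  L3: reachable (before return)
  L4: reachable (before return)
  L5: reachable (return statement)
  L6: DEAD (after return at L5)
  L7: DEAD (after return at L5)
Return at L5, total lines = 7
Dead lines: L6 through L7
Count: 2

2


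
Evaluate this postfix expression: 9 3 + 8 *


Processing tokens left to right:
Push 9, Push 3
Pop 9 and 3, compute 9 + 3 = 12, push 12
Push 8
Pop 12 and 8, compute 12 * 8 = 96, push 96
Stack result: 96

96


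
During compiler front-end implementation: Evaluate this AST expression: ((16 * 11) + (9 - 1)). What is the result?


Expression: ((16 * 11) + (9 - 1))
Evaluating step by step:
  16 * 11 = 176
  9 - 1 = 8
  176 + 8 = 184
Result: 184

184


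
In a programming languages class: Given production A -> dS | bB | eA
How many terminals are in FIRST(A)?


Production: A -> dS | bB | eA
Examining each alternative for leading terminals:
  A -> dS : first terminal = 'd'
  A -> bB : first terminal = 'b'
  A -> eA : first terminal = 'e'
FIRST(A) = {b, d, e}
Count: 3

3


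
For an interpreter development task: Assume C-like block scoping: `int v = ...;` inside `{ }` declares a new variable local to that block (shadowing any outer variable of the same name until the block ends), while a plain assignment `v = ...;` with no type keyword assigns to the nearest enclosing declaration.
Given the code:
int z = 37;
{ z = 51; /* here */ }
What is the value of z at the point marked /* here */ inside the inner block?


Analyzing scoping rules:
Outer scope: declares z = 37
Inner block: 'z = 51;' has no type keyword, so it is an assignment to the outer z (no shadowing)
Inside the block, after the assignment -> 51
Result: 51

51


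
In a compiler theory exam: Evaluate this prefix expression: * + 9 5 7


Parsing prefix expression: * + 9 5 7
Step 1: Innermost operation '+ 9 5'
  9 + 5 = 14
Step 2: Outer operation '* [14] 7'
  14 * 7 = 98

98


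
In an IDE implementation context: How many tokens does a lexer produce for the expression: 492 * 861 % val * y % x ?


Scanning '492 * 861 % val * y % x'
Token 1: '492' -> integer_literal
Token 2: '*' -> operator
Token 3: '861' -> integer_literal
Token 4: '%' -> operator
Token 5: 'val' -> identifier
Token 6: '*' -> operator
Token 7: 'y' -> identifier
Token 8: '%' -> operator
Token 9: 'x' -> identifier
Total tokens: 9

9


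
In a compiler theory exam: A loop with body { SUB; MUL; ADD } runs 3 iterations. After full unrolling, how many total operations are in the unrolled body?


Loop body operations: SUB, MUL, ADD (3 ops per iteration)
Unrolling 3 iterations:
  Iteration 1: SUB, MUL, ADD (3 ops)
  Iteration 2: SUB, MUL, ADD (3 ops)
  Iteration 3: SUB, MUL, ADD (3 ops)
Total: 3 iterations * 3 ops/iter = 9 operations

9


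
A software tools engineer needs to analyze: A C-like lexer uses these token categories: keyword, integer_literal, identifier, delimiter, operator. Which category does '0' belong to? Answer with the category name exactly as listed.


Token: '0'
Checking categories:
  identifier: no
  integer_literal: YES
  operator: no
  keyword: no
  delimiter: no
Category: integer_literal

integer_literal


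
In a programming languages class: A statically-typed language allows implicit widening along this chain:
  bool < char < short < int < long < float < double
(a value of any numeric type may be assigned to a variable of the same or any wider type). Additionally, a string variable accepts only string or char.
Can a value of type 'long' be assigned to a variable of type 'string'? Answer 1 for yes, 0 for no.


Target variable type: string
Source value type: long
Rule: string accepts only {string, char}
  source 'long' in {string, char}? No
Result: 0

0


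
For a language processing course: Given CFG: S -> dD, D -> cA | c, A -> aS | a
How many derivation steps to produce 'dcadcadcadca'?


Grammar: S -> dD, D -> cA | c, A -> aS | a
Deriving 'dcadcadcadca':
Step 1: S -> dD => dD
Step 2: D -> cA => dcA
Step 3: A -> aS => dcaS
Step 4: S -> dD => dcadD
Step 5: D -> cA => dcadcA
Step 6: A -> aS => dcadcaS
Step 7: S -> dD => dcadcadD
Step 8: D -> cA => dcadcadcA
Step 9: A -> aS => dcadcadcaS
Step 10: S -> dD => dcadcadcadD
Step 11: D -> cA => dcadcadcadcA
Step 12: A -> a => dcadcadcadca
Total derivation steps: 12

12


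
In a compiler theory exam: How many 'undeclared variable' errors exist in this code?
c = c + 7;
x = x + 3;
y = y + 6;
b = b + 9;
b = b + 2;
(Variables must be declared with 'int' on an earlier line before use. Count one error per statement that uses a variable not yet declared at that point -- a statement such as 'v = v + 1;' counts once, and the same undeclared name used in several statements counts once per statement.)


Scanning code line by line:
  Line 1: use 'c' -> ERROR (undeclared)
  Line 2: use 'x' -> ERROR (undeclared)
  Line 3: use 'y' -> ERROR (undeclared)
  Line 4: use 'b' -> ERROR (undeclared)
  Line 5: use 'b' -> ERROR (undeclared)
Total undeclared variable errors: 5

5


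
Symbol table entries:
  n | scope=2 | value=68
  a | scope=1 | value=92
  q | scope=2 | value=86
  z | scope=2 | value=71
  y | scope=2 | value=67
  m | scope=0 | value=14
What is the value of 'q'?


Searching symbol table for 'q':
  n | scope=2 | value=68
  a | scope=1 | value=92
  q | scope=2 | value=86 <- MATCH
  z | scope=2 | value=71
  y | scope=2 | value=67
  m | scope=0 | value=14
Found 'q' at scope 2 with value 86

86


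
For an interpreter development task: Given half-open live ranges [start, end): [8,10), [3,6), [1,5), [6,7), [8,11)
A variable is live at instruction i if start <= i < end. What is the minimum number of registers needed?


Live ranges:
  Var0: [8, 10)
  Var1: [3, 6)
  Var2: [1, 5)
  Var3: [6, 7)
  Var4: [8, 11)
Sweep-line events (position, delta, active):
  pos=1 start -> active=1
  pos=3 start -> active=2
  pos=5 end -> active=1
  pos=6 end -> active=0
  pos=6 start -> active=1
  pos=7 end -> active=0
  pos=8 start -> active=1
  pos=8 start -> active=2
  pos=10 end -> active=1
  pos=11 end -> active=0
Maximum simultaneous active: 2
Minimum registers needed: 2

2


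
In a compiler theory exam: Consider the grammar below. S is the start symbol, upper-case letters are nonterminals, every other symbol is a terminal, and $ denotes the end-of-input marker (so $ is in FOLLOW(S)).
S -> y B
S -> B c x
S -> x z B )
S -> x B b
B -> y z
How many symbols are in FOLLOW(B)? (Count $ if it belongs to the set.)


S is the start symbol and does not occur in any rule body, so FOLLOW(S) = {$}.
Examining every occurrence of B in a rule body:
  S -> y B : B is at the right end -> add FOLLOW(S) = {$}
  S -> B c x : B is followed by terminal 'c' -> add 'c'
  S -> x z B ) : B is followed by terminal ')' -> add ')'
  S -> x B b : B is followed by terminal 'b' -> add 'b'
  B -> y z : B does not occur in the body -> contributes nothing
FOLLOW(B) = {), b, c, $}
Count: 4

4


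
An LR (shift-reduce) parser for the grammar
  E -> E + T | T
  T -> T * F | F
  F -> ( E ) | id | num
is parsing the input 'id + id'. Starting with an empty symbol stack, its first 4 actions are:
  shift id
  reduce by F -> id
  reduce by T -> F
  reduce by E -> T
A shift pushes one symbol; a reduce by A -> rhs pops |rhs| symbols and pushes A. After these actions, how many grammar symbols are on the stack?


Tracking the symbol stack through each action:
  Action 1: shift 'id' : push -> stack = [id] (size 1)
  Action 2: reduce by F -> id : pop 1, push F -> stack = [F] (size 1)
  Action 3: reduce by T -> F : pop 1, push T -> stack = [T] (size 1)
  Action 4: reduce by E -> T : pop 1, push E -> stack = [E] (size 1)
Final stack size: 1

1


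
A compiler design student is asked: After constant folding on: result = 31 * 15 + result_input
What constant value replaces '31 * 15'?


Identifying constant sub-expression:
  Original: result = 31 * 15 + result_input
  31 and 15 are both compile-time constants
  Evaluating: 31 * 15 = 465
  After folding: result = 465 + result_input

465


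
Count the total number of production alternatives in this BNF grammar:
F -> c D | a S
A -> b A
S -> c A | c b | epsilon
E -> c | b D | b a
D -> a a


Counting alternatives per rule:
  F: 2 alternative(s)
  A: 1 alternative(s)
  S: 3 alternative(s)
  E: 3 alternative(s)
  D: 1 alternative(s)
Sum: 2 + 1 + 3 + 3 + 1 = 10

10


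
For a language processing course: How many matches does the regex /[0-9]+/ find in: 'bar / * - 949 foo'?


Pattern: /[0-9]+/ (int literals)
Input: 'bar / * - 949 foo'
Scanning for matches:
  Match 1: '949'
Total matches: 1

1


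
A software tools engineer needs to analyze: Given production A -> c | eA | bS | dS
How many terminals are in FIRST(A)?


Production: A -> c | eA | bS | dS
Examining each alternative for leading terminals:
  A -> c : first terminal = 'c'
  A -> eA : first terminal = 'e'
  A -> bS : first terminal = 'b'
  A -> dS : first terminal = 'd'
FIRST(A) = {b, c, d, e}
Count: 4

4


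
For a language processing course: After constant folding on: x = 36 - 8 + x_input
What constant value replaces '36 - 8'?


Identifying constant sub-expression:
  Original: x = 36 - 8 + x_input
  36 and 8 are both compile-time constants
  Evaluating: 36 - 8 = 28
  After folding: x = 28 + x_input

28


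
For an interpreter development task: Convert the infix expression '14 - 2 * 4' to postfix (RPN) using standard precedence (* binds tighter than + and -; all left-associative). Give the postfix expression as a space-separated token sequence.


Applying the shunting-yard algorithm:
  Operand 14 -> output
  Push '-' onto operator stack -> op-stack: [-]
  Operand 2 -> output
  Push '*' onto operator stack -> op-stack: [-, *]
  Operand 4 -> output
  End of input: pop '*' to output
  End of input: pop '-' to output
Postfix result: 14 2 4 * -

14 2 4 * -


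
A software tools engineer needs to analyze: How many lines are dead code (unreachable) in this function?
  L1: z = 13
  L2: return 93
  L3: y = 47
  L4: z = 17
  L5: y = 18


Analyzing control flow:
  L1: reachable (before return)
  L2: reachable (return statement)
  L3: DEAD (after return at L2)
  L4: DEAD (after return at L2)
  L5: DEAD (after return at L2)
Return at L2, total lines = 5
Dead lines: L3 through L5
Count: 3

3


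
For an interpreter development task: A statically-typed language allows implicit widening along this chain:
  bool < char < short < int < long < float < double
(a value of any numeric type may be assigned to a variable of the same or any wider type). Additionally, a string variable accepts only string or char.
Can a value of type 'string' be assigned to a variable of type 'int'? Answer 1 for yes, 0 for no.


Target variable type: int
Source value type: string
Rule: string cannot widen to any numeric type
Result: 0

0


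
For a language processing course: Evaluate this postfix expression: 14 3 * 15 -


Processing tokens left to right:
Push 14, Push 3
Pop 14 and 3, compute 14 * 3 = 42, push 42
Push 15
Pop 42 and 15, compute 42 - 15 = 27, push 27
Stack result: 27

27


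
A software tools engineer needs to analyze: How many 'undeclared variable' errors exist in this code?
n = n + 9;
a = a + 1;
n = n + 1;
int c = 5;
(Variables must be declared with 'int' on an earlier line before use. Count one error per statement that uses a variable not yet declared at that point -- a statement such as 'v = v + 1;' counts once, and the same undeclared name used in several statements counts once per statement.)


Scanning code line by line:
  Line 1: use 'n' -> ERROR (undeclared)
  Line 2: use 'a' -> ERROR (undeclared)
  Line 3: use 'n' -> ERROR (undeclared)
  Line 4: declare 'c' -> declared = ['c']
Total undeclared variable errors: 3

3


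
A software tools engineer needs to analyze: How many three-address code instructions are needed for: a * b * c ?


Expression: a * b * c
Generating three-address code (respecting * over +/- precedence):
  Instruction 1: t1 = a * b
  Instruction 2: t2 = t1 * c
Total instructions: 2

2


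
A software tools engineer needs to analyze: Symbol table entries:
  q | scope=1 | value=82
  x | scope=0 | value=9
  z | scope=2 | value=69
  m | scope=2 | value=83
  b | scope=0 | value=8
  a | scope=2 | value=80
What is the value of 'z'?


Searching symbol table for 'z':
  q | scope=1 | value=82
  x | scope=0 | value=9
  z | scope=2 | value=69 <- MATCH
  m | scope=2 | value=83
  b | scope=0 | value=8
  a | scope=2 | value=80
Found 'z' at scope 2 with value 69

69
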